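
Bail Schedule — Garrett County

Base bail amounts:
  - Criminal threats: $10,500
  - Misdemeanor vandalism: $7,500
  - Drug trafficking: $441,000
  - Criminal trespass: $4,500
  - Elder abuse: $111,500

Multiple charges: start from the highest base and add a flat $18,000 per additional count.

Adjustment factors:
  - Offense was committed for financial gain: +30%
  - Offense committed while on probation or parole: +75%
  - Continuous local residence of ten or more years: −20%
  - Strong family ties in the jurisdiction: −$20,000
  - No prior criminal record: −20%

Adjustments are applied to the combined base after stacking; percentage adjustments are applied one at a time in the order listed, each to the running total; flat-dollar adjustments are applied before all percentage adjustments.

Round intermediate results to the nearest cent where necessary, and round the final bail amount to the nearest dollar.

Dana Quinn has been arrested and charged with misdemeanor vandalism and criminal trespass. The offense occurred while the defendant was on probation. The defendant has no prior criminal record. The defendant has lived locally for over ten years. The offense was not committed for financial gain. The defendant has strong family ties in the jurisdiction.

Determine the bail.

Base amounts from the schedule: misdemeanor vandalism $7,500; criminal trespass $4,500.
Stacking rule: highest base plus $18,000 per additional charge. Highest is misdemeanor vandalism at $7,500; 1 additional charge → +$18,000. Combined base = $25,500.
Strong family ties in the jurisdiction (−$20,000 flat): $25,500 − $20,000 = $5,500.
Offense committed while on probation or parole (+75%): $5,500 × 1.75 = $9,625.
Continuous local residence of ten or more years (−20%): $9,625 × 0.8 = $7,700.
No prior criminal record (−20%): $7,700 × 0.8 = $6,160.

$6,160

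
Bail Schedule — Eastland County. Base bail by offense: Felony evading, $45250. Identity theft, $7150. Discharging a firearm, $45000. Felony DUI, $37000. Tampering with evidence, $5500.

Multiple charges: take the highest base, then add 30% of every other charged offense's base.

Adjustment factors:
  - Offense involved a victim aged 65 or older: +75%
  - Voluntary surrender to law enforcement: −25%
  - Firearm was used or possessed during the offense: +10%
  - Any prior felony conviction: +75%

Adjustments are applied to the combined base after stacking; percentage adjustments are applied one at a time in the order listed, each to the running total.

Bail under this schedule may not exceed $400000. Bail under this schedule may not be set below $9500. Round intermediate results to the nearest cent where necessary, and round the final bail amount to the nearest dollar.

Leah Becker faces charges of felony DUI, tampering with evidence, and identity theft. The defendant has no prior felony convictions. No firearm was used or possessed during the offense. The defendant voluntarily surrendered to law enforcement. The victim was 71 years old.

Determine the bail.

Base amounts from the schedule: felony DUI $37000; tampering with evidence $5500; identity theft $7150.
Stacking rule: highest base plus 30% of each additional charge. Highest is felony DUI at $37000. Additional: $5500 × 30% = $1650; $7150 × 30% = $2145. Combined base = $37000 + $3795 = $40795.
Offense involved a victim aged 65 or older (+75%): $40795 × 1.75 = $71391.25.
Voluntary surrender to law enforcement (−25%): $71391.25 × 0.75 = $53543.44.
$53543.44 is within the $400000 maximum.
$53543.44 is at or above the $9500 minimum.
Rounded to the nearest dollar: $53543.

$53543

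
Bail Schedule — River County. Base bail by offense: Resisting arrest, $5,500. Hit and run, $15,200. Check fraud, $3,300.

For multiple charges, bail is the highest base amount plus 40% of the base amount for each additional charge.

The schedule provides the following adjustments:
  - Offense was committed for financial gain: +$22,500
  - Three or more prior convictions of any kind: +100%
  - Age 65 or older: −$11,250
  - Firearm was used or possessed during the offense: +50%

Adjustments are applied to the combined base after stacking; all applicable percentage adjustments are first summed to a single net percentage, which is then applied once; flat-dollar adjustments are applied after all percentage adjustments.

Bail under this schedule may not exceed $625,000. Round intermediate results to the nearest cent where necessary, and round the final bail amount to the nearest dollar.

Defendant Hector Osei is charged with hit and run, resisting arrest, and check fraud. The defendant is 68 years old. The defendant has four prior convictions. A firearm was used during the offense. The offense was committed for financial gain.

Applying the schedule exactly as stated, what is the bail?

$58,050

Base amounts from the schedule: hit and run $15,200; resisting arrest $5,500; check fraud $3,300.
Stacking rule: highest base plus 40% of each additional charge. Highest is hit and run at $15,200. Additional: $5,500 × 40% = $2,200; $3,300 × 40% = $1,320. Combined base = $15,200 + $3,520 = $18,720.
Net percentage adjustment: +100% +50% = +150%. $18,720 × 2.5 = $46,800.
Offense was committed for financial gain (+$22,500 flat): $46,800 + $22,500 = $69,300.
Age 65 or older (−$11,250 flat): $69,300 − $11,250 = $58,050.
$58,050 is within the $625,000 maximum.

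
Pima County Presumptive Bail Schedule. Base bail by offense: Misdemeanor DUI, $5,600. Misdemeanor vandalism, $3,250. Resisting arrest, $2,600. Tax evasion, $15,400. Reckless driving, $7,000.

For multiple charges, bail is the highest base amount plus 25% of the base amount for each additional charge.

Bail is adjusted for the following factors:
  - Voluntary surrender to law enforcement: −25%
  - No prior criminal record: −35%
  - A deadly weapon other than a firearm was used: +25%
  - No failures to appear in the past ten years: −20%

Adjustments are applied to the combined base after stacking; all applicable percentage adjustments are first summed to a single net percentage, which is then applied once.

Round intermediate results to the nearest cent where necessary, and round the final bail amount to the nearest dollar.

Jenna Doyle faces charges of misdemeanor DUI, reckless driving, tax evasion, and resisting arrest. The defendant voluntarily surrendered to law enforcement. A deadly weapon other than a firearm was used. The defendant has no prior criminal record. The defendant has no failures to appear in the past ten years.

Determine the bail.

Base amounts from the schedule: misdemeanor DUI $5,600; reckless driving $7,000; tax evasion $15,400; resisting arrest $2,600.
Stacking rule: highest base plus 25% of each additional charge. Highest is tax evasion at $15,400. Additional: $5,600 × 25% = $1,400; $7,000 × 25% = $1,750; $2,600 × 25% = $650. Combined base = $15,400 + $3,800 = $19,200.
Net percentage adjustment: −25% −35% +25% −20% = −55%. $19,200 × 0.45 = $8,640.

$8,640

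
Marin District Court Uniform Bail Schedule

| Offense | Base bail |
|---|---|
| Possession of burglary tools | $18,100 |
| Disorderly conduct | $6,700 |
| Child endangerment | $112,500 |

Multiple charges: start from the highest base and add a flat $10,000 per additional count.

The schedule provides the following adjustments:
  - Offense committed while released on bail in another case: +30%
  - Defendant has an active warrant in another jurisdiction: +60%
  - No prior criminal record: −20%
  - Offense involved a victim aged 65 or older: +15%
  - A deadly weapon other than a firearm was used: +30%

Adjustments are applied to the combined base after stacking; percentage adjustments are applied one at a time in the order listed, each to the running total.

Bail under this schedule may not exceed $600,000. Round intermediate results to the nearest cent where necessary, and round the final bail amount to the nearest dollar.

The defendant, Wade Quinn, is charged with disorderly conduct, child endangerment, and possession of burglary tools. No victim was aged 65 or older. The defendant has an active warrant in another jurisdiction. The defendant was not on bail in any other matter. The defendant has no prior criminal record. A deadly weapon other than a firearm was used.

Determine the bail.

Base amounts from the schedule: disorderly conduct $6,700; child endangerment $112,500; possession of burglary tools $18,100.
Stacking rule: highest base plus $10,000 per additional charge. Highest is child endangerment at $112,500; 2 additional charges → +$20,000. Combined base = $132,500.
Defendant has an active warrant in another jurisdiction (+60%): $132,500 × 1.6 = $212,000.
No prior criminal record (−20%): $212,000 × 0.8 = $169,600.
A deadly weapon other than a firearm was used (+30%): $169,600 × 1.3 = $220,480.
$220,480 is within the $600,000 maximum.

$220,480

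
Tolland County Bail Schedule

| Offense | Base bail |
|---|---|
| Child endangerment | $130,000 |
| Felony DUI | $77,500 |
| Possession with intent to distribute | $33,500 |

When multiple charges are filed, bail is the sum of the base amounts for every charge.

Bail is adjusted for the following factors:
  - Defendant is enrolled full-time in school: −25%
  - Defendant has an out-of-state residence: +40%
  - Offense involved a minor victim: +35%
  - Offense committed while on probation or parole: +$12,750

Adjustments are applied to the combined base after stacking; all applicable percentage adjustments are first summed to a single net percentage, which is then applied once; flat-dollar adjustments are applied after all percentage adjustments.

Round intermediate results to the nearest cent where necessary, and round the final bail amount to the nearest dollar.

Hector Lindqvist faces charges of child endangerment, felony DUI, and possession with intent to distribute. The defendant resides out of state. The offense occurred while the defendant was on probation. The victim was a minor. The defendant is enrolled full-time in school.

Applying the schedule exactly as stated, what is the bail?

$374,250

Base amounts from the schedule: child endangerment $130,000; felony DUI $77,500; possession with intent to distribute $33,500.
Stacking rule: sum of all bases. $130,000 + $77,500 + $33,500 = $241,000.
Net percentage adjustment: −25% +40% +35% = +50%. $241,000 × 1.5 = $361,500.
Offense committed while on probation or parole (+$12,750 flat): $361,500 + $12,750 = $374,250.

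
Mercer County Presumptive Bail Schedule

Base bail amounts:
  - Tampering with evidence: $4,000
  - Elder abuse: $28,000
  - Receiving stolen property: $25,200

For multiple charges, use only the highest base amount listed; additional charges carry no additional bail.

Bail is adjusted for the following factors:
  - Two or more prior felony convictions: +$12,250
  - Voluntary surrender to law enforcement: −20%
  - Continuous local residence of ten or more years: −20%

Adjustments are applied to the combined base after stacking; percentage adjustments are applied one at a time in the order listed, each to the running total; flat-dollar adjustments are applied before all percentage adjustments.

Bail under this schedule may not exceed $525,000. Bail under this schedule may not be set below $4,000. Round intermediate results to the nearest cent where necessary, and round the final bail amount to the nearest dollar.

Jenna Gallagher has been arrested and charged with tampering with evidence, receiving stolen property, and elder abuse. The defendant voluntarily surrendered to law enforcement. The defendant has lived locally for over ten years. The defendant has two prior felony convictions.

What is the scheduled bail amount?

$25,760

Base amounts from the schedule: tampering with evidence $4,000; receiving stolen property $25,200; elder abuse $28,000.
Stacking rule: use the highest base only. Highest is elder abuse at $28,000. Combined base = $28,000.
Two or more prior felony convictions (+$12,250 flat): $28,000 + $12,250 = $40,250.
Voluntary surrender to law enforcement (−20%): $40,250 × 0.8 = $32,200.
Continuous local residence of ten or more years (−20%): $32,200 × 0.8 = $25,760.
$25,760 is within the $525,000 maximum.
$25,760 is at or above the $4,000 minimum.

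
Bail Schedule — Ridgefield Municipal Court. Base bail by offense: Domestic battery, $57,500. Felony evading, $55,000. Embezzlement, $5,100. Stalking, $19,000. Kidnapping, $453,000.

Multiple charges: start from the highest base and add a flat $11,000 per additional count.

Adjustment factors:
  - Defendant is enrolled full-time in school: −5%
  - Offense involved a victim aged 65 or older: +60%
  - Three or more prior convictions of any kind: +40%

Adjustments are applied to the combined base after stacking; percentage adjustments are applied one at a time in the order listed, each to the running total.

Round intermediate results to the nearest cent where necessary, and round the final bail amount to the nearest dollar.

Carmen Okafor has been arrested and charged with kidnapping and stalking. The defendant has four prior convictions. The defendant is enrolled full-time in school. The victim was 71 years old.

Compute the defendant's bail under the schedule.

Base amounts from the schedule: kidnapping $453,000; stalking $19,000.
Stacking rule: highest base plus $11,000 per additional charge. Highest is kidnapping at $453,000; 1 additional charge → +$11,000. Combined base = $464,000.
Defendant is enrolled full-time in school (−5%): $464,000 × 0.95 = $440,800.
Offense involved a victim aged 65 or older (+60%): $440,800 × 1.6 = $705,280.
Three or more prior convictions of any kind (+40%): $705,280 × 1.4 = $987,392.

$987,392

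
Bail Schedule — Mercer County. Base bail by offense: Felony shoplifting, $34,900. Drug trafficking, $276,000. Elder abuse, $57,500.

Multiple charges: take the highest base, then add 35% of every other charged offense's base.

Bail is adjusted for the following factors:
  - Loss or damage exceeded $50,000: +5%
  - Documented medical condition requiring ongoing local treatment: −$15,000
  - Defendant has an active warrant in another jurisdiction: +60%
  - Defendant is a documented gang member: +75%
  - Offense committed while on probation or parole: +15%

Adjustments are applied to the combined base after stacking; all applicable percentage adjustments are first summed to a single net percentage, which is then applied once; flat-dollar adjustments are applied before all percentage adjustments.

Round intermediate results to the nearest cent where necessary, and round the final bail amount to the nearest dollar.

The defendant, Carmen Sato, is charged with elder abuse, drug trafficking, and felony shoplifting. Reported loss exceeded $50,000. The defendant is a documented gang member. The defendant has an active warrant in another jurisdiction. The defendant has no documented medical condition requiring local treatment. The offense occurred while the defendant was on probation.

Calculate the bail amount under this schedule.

$786,267

Base amounts from the schedule: elder abuse $57,500; drug trafficking $276,000; felony shoplifting $34,900.
Stacking rule: highest base plus 35% of each additional charge. Highest is drug trafficking at $276,000. Additional: $57,500 × 35% = $20,125; $34,900 × 35% = $12,215. Combined base = $276,000 + $32,340 = $308,340.
Net percentage adjustment: +5% +60% +75% +15% = +155%. $308,340 × 2.55 = $786,267.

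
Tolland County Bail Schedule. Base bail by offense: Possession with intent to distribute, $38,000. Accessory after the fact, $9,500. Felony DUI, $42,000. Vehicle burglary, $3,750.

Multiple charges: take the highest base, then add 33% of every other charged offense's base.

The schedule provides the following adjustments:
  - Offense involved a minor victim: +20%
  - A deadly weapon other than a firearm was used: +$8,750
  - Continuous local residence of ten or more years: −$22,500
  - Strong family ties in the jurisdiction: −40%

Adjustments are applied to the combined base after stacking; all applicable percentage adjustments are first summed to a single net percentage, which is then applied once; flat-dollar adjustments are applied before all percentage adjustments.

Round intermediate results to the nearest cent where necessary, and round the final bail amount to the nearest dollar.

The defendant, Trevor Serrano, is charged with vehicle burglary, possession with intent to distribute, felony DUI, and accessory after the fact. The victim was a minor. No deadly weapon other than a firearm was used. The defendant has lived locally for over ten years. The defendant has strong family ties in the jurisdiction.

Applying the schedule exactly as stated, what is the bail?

Base amounts from the schedule: vehicle burglary $3,750; possession with intent to distribute $38,000; felony DUI $42,000; accessory after the fact $9,500.
Stacking rule: highest base plus 33% of each additional charge. Highest is felony DUI at $42,000. Additional: $3,750 × 33% = $1,237.50; $38,000 × 33% = $12,540; $9,500 × 33% = $3,135. Combined base = $42,000 + $16,912.50 = $58,912.50.
Continuous local residence of ten or more years (−$22,500 flat): $58,912.50 − $22,500 = $36,412.50.
Net percentage adjustment: +20% −40% = −20%. $36,412.50 × 0.8 = $29,130.

$29,130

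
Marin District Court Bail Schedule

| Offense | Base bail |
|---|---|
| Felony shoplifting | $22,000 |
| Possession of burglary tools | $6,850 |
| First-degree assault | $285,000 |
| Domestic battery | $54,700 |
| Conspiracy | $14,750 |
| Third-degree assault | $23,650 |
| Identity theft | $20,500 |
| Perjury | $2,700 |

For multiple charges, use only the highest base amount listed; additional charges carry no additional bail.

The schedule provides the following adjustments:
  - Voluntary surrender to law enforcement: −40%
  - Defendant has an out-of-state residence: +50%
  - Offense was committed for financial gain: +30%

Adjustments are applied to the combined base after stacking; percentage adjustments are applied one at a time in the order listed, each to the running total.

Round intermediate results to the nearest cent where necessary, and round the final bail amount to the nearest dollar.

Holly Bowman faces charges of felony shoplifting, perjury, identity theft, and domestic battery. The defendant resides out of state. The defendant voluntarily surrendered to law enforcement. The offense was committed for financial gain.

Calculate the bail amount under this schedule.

Base amounts from the schedule: felony shoplifting $22,000; perjury $2,700; identity theft $20,500; domestic battery $54,700.
Stacking rule: use the highest base only. Highest is domestic battery at $54,700. Combined base = $54,700.
Voluntary surrender to law enforcement (−40%): $54,700 × 0.6 = $32,820.
Defendant has an out-of-state residence (+50%): $32,820 × 1.5 = $49,230.
Offense was committed for financial gain (+30%): $49,230 × 1.3 = $63,999.

$63,999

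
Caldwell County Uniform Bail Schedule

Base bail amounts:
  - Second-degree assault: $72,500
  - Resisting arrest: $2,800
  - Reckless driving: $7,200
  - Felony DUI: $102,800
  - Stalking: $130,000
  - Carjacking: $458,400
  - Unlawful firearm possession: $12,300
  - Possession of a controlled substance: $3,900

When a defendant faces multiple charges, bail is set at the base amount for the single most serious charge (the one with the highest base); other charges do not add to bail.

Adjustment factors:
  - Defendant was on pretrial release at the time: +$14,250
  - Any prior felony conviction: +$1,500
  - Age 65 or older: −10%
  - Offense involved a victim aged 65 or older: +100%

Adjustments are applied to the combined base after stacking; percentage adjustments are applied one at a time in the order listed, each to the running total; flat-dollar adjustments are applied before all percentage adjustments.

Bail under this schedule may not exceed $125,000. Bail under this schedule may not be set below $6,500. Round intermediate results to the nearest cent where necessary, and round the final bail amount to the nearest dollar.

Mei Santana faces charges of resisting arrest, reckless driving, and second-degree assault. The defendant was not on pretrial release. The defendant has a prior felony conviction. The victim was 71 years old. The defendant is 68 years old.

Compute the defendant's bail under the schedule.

$125,000

Base amounts from the schedule: resisting arrest $2,800; reckless driving $7,200; second-degree assault $72,500.
Stacking rule: use the highest base only. Highest is second-degree assault at $72,500. Combined base = $72,500.
Any prior felony conviction (+$1,500 flat): $72,500 + $1,500 = $74,000.
Age 65 or older (−10%): $74,000 × 0.9 = $66,600.
Offense involved a victim aged 65 or older (+100%): $66,600 × 2 = $133,200.
Result $133,200 exceeds the maximum of $125,000; bail is capped at $125,000.
$125,000 is at or above the $6,500 minimum.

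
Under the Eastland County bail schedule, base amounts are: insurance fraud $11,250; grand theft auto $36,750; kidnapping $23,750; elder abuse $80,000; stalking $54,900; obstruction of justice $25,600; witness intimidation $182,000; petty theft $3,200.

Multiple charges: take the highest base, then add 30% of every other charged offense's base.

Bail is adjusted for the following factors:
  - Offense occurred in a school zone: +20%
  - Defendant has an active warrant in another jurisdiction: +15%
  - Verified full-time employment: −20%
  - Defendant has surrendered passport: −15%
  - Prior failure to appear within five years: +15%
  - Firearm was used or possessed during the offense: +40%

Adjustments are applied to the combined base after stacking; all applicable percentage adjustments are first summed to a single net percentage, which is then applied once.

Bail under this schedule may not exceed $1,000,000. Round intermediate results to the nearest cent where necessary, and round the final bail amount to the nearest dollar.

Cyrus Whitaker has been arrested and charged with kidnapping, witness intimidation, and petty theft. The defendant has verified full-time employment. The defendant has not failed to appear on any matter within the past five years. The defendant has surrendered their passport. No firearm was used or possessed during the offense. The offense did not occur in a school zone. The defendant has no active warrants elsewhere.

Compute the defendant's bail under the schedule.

Base amounts from the schedule: kidnapping $23,750; witness intimidation $182,000; petty theft $3,200.
Stacking rule: highest base plus 30% of each additional charge. Highest is witness intimidation at $182,000. Additional: $23,750 × 30% = $7,125; $3,200 × 30% = $960. Combined base = $182,000 + $8,085 = $190,085.
Net percentage adjustment: −20% −15% = −35%. $190,085 × 0.65 = $123,555.25.
$123,555.25 is within the $1,000,000 maximum.
Rounded to the nearest dollar: $123,555.

$123,555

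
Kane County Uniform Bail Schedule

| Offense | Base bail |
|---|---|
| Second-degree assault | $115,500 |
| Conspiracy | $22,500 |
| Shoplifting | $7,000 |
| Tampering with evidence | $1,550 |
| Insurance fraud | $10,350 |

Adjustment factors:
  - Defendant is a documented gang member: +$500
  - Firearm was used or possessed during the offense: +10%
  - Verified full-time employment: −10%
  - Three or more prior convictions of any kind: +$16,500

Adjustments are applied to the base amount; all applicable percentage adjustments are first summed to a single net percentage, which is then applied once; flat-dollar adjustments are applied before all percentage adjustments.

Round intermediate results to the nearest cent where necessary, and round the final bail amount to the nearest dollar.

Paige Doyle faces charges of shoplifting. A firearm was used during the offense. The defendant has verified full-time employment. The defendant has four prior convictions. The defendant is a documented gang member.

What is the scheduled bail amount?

Base amounts from the schedule: shoplifting $7,000.
Single charge. Combined base = $7,000.
Defendant is a documented gang member (+$500 flat): $7,000 + $500 = $7,500.
Three or more prior convictions of any kind (+$16,500 flat): $7,500 + $16,500 = $24,000.
Net percentage adjustment: +10% −10% = +0%. $24,000 × 1 = $24,000.

$24,000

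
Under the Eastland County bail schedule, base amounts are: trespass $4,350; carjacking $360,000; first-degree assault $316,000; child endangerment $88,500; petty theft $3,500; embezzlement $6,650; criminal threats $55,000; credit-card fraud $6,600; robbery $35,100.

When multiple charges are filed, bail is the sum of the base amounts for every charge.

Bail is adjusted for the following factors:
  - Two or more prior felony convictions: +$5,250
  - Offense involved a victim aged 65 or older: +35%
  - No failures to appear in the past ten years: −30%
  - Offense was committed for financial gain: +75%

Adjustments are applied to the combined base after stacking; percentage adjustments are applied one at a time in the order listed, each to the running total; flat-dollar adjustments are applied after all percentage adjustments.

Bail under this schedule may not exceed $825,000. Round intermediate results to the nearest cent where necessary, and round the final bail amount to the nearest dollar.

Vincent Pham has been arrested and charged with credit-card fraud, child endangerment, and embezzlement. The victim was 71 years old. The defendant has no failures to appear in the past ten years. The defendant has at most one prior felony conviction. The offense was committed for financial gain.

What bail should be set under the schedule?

$168,269

Base amounts from the schedule: credit-card fraud $6,600; child endangerment $88,500; embezzlement $6,650.
Stacking rule: sum of all bases. $6,600 + $88,500 + $6,650 = $101,750.
Offense involved a victim aged 65 or older (+35%): $101,750 × 1.35 = $137,362.50.
No failures to appear in the past ten years (−30%): $137,362.50 × 0.7 = $96,153.75.
Offense was committed for financial gain (+75%): $96,153.75 × 1.75 = $168,269.06.
$168,269.06 is within the $825,000 maximum.
Rounded to the nearest dollar: $168,269.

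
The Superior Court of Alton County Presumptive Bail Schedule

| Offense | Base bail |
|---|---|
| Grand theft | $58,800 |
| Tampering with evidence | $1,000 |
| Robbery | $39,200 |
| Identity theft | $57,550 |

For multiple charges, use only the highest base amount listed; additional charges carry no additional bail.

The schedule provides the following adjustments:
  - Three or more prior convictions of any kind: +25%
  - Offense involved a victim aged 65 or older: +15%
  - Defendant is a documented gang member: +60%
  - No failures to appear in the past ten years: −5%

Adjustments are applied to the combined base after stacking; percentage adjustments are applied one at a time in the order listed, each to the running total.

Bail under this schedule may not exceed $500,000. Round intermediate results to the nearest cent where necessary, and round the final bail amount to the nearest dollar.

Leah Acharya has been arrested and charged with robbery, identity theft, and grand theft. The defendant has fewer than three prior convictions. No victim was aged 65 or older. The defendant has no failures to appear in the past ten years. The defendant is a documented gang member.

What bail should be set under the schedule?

$89,376

Base amounts from the schedule: robbery $39,200; identity theft $57,550; grand theft $58,800.
Stacking rule: use the highest base only. Highest is grand theft at $58,800. Combined base = $58,800.
Defendant is a documented gang member (+60%): $58,800 × 1.6 = $94,080.
No failures to appear in the past ten years (−5%): $94,080 × 0.95 = $89,376.
$89,376 is within the $500,000 maximum.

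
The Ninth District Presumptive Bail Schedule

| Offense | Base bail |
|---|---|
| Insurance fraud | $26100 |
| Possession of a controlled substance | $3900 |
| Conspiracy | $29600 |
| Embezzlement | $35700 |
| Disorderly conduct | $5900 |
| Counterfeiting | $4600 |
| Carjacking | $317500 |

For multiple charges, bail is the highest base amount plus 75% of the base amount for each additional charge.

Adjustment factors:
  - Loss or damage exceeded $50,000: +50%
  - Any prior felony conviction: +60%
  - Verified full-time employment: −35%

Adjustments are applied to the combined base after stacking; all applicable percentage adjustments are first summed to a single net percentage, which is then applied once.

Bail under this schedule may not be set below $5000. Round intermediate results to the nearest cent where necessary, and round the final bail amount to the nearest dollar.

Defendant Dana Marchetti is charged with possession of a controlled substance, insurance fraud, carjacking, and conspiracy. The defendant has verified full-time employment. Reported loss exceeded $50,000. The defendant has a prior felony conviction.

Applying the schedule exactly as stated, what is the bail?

Base amounts from the schedule: possession of a controlled substance $3900; insurance fraud $26100; carjacking $317500; conspiracy $29600.
Stacking rule: highest base plus 75% of each additional charge. Highest is carjacking at $317500. Additional: $3900 × 75% = $2925; $26100 × 75% = $19575; $29600 × 75% = $22200. Combined base = $317500 + $44700 = $362200.
Net percentage adjustment: +50% +60% −35% = +75%. $362200 × 1.75 = $633850.
$633850 is at or above the $5000 minimum.

$633850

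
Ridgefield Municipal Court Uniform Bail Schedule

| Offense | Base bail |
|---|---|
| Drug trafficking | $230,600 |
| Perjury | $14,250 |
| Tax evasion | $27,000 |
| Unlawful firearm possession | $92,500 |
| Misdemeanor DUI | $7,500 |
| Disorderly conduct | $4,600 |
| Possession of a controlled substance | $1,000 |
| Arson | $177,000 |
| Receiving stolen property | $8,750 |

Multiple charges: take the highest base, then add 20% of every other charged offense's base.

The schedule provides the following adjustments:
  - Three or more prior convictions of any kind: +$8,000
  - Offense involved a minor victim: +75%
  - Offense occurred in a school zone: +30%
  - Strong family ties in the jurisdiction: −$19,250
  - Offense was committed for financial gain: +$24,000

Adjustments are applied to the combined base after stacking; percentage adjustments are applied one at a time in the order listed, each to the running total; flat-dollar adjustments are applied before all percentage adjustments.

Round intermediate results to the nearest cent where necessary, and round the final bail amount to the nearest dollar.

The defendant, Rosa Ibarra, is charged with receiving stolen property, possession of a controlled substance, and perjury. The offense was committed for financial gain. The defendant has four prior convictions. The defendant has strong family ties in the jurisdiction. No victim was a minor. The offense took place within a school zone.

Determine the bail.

Base amounts from the schedule: receiving stolen property $8,750; possession of a controlled substance $1,000; perjury $14,250.
Stacking rule: highest base plus 20% of each additional charge. Highest is perjury at $14,250. Additional: $8,750 × 20% = $1,750; $1,000 × 20% = $200. Combined base = $14,250 + $1,950 = $16,200.
Three or more prior convictions of any kind (+$8,000 flat): $16,200 + $8,000 = $24,200.
Strong family ties in the jurisdiction (−$19,250 flat): $24,200 − $19,250 = $4,950.
Offense was committed for financial gain (+$24,000 flat): $4,950 + $24,000 = $28,950.
Offense occurred in a school zone (+30%): $28,950 × 1.3 = $37,635.

$37,635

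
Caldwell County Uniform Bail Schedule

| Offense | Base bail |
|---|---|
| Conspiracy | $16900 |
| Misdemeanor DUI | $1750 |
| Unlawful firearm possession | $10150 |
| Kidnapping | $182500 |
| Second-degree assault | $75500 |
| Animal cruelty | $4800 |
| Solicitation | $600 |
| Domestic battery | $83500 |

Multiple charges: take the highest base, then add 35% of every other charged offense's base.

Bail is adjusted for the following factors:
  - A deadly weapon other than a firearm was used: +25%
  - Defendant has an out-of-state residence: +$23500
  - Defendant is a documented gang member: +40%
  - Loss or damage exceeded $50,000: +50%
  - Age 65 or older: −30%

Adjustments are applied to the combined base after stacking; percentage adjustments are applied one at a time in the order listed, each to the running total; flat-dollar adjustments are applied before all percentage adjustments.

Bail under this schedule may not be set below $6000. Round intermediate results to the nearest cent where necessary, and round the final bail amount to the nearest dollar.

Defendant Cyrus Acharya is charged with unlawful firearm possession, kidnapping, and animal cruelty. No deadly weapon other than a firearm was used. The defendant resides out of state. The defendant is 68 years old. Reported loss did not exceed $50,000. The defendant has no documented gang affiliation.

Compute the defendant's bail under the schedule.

Base amounts from the schedule: unlawful firearm possession $10150; kidnapping $182500; animal cruelty $4800.
Stacking rule: highest base plus 35% of each additional charge. Highest is kidnapping at $182500. Additional: $10150 × 35% = $3552.50; $4800 × 35% = $1680. Combined base = $182500 + $5232.50 = $187732.50.
Defendant has an out-of-state residence (+$23500 flat): $187732.50 + $23500 = $211232.50.
Age 65 or older (−30%): $211232.50 × 0.7 = $147862.75.
$147862.75 is at or above the $6000 minimum.
Rounded to the nearest dollar: $147863.

$147863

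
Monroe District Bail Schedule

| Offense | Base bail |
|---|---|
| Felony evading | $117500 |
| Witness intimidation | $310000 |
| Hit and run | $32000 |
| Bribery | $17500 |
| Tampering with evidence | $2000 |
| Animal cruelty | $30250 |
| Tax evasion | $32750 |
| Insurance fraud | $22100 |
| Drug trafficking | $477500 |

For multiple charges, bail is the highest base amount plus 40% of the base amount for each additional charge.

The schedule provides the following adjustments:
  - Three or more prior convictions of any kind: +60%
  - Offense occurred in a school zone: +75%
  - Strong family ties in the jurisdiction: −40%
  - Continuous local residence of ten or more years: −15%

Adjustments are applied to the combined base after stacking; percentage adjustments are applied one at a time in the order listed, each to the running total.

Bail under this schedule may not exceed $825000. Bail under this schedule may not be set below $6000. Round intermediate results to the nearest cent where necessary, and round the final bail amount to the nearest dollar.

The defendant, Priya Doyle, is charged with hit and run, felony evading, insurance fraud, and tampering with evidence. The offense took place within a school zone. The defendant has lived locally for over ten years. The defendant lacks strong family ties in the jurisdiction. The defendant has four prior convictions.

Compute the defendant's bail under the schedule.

Base amounts from the schedule: hit and run $32000; felony evading $117500; insurance fraud $22100; tampering with evidence $2000.
Stacking rule: highest base plus 40% of each additional charge. Highest is felony evading at $117500. Additional: $32000 × 40% = $12800; $22100 × 40% = $8840; $2000 × 40% = $800. Combined base = $117500 + $22440 = $139940.
Three or more prior convictions of any kind (+60%): $139940 × 1.6 = $223904.
Offense occurred in a school zone (+75%): $223904 × 1.75 = $391832.
Continuous local residence of ten or more years (−15%): $391832 × 0.85 = $333057.20.
$333057.20 is within the $825000 maximum.
$333057.20 is at or above the $6000 minimum.
Rounded to the nearest dollar: $333057.

$333057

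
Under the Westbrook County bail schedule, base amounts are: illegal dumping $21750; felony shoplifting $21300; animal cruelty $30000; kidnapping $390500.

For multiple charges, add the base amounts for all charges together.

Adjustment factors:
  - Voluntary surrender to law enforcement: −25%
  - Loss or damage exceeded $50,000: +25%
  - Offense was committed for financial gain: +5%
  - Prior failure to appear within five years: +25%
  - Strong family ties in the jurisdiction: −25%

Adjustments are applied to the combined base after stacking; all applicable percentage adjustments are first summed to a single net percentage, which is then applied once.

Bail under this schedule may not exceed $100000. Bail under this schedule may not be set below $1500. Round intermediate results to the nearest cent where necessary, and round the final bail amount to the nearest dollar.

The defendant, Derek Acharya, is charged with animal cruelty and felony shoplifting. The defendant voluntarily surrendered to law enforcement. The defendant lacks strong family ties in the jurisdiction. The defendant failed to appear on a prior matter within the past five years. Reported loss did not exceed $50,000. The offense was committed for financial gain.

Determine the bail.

$53865

Base amounts from the schedule: animal cruelty $30000; felony shoplifting $21300.
Stacking rule: sum of all bases. $30000 + $21300 = $51300.
Net percentage adjustment: −25% +5% +25% = +5%. $51300 × 1.05 = $53865.
$53865 is within the $100000 maximum.
$53865 is at or above the $1500 minimum.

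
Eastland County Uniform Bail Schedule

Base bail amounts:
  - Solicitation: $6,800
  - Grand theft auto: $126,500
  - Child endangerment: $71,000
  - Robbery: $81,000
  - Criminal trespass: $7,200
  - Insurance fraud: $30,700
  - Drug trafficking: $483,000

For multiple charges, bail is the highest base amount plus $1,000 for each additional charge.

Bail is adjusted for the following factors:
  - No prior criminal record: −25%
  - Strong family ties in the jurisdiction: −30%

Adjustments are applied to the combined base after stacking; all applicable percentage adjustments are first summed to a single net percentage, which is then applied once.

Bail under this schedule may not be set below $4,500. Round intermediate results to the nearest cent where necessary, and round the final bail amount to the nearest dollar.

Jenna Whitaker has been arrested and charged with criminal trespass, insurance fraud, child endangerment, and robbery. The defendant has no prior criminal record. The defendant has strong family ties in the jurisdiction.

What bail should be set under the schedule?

Base amounts from the schedule: criminal trespass $7,200; insurance fraud $30,700; child endangerment $71,000; robbery $81,000.
Stacking rule: highest base plus $1,000 per additional charge. Highest is robbery at $81,000; 3 additional charges → +$3,000. Combined base = $84,000.
Net percentage adjustment: −25% −30% = −55%. $84,000 × 0.45 = $37,800.
$37,800 is at or above the $4,500 minimum.

$37,800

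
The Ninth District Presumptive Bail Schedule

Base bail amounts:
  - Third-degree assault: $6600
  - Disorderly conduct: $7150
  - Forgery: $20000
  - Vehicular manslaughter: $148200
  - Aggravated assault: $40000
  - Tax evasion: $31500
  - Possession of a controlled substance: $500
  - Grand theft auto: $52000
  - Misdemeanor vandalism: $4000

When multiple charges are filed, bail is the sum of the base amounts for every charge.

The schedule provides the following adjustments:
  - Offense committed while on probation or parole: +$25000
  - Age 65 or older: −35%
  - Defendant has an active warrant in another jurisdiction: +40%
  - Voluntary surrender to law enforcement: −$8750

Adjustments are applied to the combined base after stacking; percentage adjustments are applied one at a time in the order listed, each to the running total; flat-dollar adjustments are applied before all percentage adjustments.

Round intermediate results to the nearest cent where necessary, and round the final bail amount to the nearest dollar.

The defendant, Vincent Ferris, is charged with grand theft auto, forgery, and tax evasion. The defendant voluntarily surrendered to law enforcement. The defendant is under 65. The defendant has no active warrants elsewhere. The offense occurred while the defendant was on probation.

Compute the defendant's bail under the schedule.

$119750

Base amounts from the schedule: grand theft auto $52000; forgery $20000; tax evasion $31500.
Stacking rule: sum of all bases. $52000 + $20000 + $31500 = $103500.
Offense committed while on probation or parole (+$25000 flat): $103500 + $25000 = $128500.
Voluntary surrender to law enforcement (−$8750 flat): $128500 − $8750 = $119750.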